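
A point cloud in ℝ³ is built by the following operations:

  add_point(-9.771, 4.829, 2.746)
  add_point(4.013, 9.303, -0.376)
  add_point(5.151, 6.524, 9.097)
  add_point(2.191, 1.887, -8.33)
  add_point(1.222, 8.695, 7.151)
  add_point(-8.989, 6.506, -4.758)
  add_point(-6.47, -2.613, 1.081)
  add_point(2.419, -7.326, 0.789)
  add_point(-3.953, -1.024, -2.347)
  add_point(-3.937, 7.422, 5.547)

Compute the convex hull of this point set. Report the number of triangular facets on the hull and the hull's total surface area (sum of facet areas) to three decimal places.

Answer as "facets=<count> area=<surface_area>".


Points on the hull: [0, 1, 2, 3, 4, 5, 6, 7, 8, 9] (10 of 10).

Triangle areas on the boundary:
  f1: (p3, p7, p2) → 103.0489
  f2: (p1, p3, p2) → 46.8490
  f3: (p6, p2, p0) → 66.4824
  f4: (p6, p7, p2) → 79.5267
  f5: (p4, p1, p2) → 19.5351
  f6: (p5, p1, p3) → 66.2443
  f7: (p5, p6, p0) → 32.0859
  f8: (p5, p4, p1) → 56.3110
  f9: (p8, p3, p7) → 42.9826
  f10: (p8, p6, p7) → 21.4233
  f11: (p8, p5, p3) → 42.3622
  f12: (p8, p5, p6) → 20.9413
  f13: (p9, p2, p0) → 15.7286
  f14: (p9, p4, p2) → 8.8315
  f15: (p9, p5, p0) → 26.2524
  f16: (p9, p5, p4) → 23.2864
Σ area = 671.891

Euler characteristic 10−24+16 = 2 ✓

facets=16 area=671.891


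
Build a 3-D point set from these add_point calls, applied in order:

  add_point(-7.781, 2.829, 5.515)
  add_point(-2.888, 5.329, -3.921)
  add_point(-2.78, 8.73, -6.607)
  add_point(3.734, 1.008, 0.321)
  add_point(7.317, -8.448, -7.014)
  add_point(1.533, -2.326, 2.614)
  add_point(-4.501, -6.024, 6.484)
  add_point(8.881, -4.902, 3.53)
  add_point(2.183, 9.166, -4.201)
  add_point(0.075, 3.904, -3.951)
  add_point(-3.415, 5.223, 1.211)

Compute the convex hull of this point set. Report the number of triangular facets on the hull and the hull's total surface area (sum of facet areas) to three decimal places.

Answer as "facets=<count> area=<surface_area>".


facets=8 area=674.494

Points on the hull: [0, 2, 4, 6, 7, 8] (6 of 11).

Area of each hull facet:
  f1: (p8, p7, p0) → 123.7284
  f2: (p4, p8, p7) → 95.4024
  f3: (p6, p7, p0) → 63.3688
  f4: (p6, p4, p7) → 77.1688
  f5: (p2, p8, p0) → 39.7690
  f6: (p2, p4, p8) → 51.0497
  f7: (p2, p6, p0) → 63.9541
  f8: (p2, p6, p4) → 160.0531
Σ area = 674.494

Check V−E+F: 6 − 12 + 8 = 2.


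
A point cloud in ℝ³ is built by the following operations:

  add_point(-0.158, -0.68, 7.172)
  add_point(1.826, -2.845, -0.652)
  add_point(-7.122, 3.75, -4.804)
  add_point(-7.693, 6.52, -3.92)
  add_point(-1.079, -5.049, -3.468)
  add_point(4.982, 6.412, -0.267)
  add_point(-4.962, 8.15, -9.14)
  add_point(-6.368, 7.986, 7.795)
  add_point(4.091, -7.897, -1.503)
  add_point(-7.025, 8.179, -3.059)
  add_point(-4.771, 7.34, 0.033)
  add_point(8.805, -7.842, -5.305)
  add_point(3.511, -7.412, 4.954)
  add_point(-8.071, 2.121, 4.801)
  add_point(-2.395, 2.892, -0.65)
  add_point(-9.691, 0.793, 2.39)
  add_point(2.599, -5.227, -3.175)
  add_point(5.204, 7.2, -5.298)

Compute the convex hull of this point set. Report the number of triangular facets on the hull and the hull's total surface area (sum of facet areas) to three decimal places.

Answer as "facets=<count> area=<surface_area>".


14 of the 18 inputs are extreme points: [0, 2, 3, 4, 5, 6, 7, 8, 9, 11, 12, 13, 15, 17].

Area of each hull facet:
  f1: (p4, p6, p11) → 70.5481
  f2: (p4, p12, p15) → 58.9499
  f3: (p9, p7, p15) → 42.8529
  f4: (p9, p7, p6) → 13.2158
  f5: (p17, p6, p11) → 80.4411
  f6: (p17, p7, p6) → 89.1300
  f7: (p13, p7, p15) → 6.2507
  f8: (p13, p12, p15) → 23.7369
  f9: (p2, p4, p15) → 42.8970
  f10: (p2, p4, p6) → 31.4907
  f11: (p8, p12, p11) → 14.2067
  f12: (p8, p4, p11) → 16.8761
  f13: (p8, p4, p12) → 19.7905
  f14: (p5, p12, p11) → 81.1807
  f15: (p5, p17, p11) → 39.0322
  f16: (p5, p17, p7) → 28.9373
  f17: (p3, p9, p6) → 6.0664
  f18: (p3, p2, p6) → 9.0183
  f19: (p3, p9, p15) → 8.2557
  f20: (p3, p2, p15) → 12.1347
  f21: (p0, p5, p7) → 60.0850
  f22: (p0, p5, p12) → 45.4385
  f23: (p0, p13, p7) → 29.5913
  f24: (p0, p13, p12) → 27.5191
Σ area = 857.646

Euler: V−E+F = 14−36+24 = 2.

facets=24 area=857.646


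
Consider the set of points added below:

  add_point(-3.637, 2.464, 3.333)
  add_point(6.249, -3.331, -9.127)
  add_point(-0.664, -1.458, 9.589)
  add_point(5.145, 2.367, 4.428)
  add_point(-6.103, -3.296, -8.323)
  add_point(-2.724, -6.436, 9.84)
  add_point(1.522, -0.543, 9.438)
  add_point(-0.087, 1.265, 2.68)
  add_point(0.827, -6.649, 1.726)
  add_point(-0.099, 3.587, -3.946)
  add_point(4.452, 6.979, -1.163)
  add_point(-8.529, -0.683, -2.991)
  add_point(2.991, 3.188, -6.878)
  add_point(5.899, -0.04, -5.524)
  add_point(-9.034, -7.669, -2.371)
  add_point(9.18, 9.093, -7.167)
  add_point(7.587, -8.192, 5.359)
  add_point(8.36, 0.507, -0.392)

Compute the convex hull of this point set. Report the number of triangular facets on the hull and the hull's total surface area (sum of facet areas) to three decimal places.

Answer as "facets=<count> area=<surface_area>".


facets=22 area=948.775

Extreme-point indices: [0, 1, 2, 3, 4, 5, 6, 10, 11, 14, 15, 16, 17] — 13 of 18 on the boundary.

Facet areas (half cross-product norm):
  f1: (p5, p16, p14) → 78.4089
  f2: (p1, p16, p14) → 122.8950
  f3: (p1, p16, p15) → 98.0444
  f4: (p17, p16, p15) → 4.7923
  f5: (p4, p1, p14) → 44.7402
  f6: (p4, p1, p15) → 78.0801
  f7: (p6, p5, p16) → 37.4511
  f8: (p11, p4, p15) → 63.2015
  f9: (p11, p4, p14) → 21.4823
  f10: (p11, p5, p14) → 48.4727
  f11: (p11, p0, p5) → 46.7049
  f12: (p10, p6, p0) → 43.9664
  f13: (p10, p11, p15) → 50.1500
  f14: (p10, p11, p0) → 42.3840
  f15: (p2, p0, p5) → 20.1173
  f16: (p2, p6, p5) → 4.5076
  f17: (p2, p6, p0) → 9.3993
  f18: (p3, p17, p16) → 31.0327
  f19: (p3, p6, p16) → 34.7147
  f20: (p3, p17, p15) → 31.9409
  f21: (p3, p10, p15) → 20.7934
  f22: (p3, p10, p6) → 15.4953
Σ area = 948.775

Euler: V−E+F = 13−33+22 = 2.


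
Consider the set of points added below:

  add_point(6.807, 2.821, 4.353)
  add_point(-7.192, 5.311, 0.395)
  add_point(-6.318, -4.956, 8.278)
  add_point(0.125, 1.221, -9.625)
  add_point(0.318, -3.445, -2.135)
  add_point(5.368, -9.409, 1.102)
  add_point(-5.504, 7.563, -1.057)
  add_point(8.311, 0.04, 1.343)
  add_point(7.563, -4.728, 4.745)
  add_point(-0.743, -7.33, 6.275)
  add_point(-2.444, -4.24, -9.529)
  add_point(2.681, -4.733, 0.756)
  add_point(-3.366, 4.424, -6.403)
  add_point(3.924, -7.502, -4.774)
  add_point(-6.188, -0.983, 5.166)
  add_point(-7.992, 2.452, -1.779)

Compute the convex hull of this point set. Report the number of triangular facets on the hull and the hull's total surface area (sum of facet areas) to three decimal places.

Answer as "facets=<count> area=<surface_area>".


facets=22 area=763.497

Hull vertices (13/16): indices [0, 1, 2, 3, 5, 6, 7, 8, 9, 10, 12, 13, 15].

Area of each hull facet:
  f1: (p8, p5, p7) → 17.7547
  f2: (p10, p2, p15) → 72.7608
  f3: (p13, p5, p7) → 30.7893
  f4: (p13, p3, p7) → 56.0628
  f5: (p13, p10, p5) → 16.5128
  f6: (p13, p10, p3) → 25.9088
  f7: (p1, p2, p15) → 23.1647
  f8: (p1, p6, p15) → 5.3465
  f9: (p0, p8, p7) → 12.8534
  f10: (p0, p8, p2) → 54.2885
  f11: (p0, p3, p7) → 28.6904
  f12: (p0, p1, p2) → 89.3094
  f13: (p0, p1, p6) → 22.5501
  f14: (p12, p6, p15) → 17.3154
  f15: (p12, p10, p15) → 31.6083
  f16: (p12, p10, p3) → 16.7965
  f17: (p12, p0, p3) → 42.5548
  f18: (p12, p0, p6) → 46.3478
  f19: (p9, p8, p5) → 25.0361
  f20: (p9, p8, p2) → 18.1333
  f21: (p9, p10, p5) → 58.5777
  f22: (p9, p10, p2) → 51.1351
Σ area = 763.497

Euler: V−E+F = 13−33+22 = 2.


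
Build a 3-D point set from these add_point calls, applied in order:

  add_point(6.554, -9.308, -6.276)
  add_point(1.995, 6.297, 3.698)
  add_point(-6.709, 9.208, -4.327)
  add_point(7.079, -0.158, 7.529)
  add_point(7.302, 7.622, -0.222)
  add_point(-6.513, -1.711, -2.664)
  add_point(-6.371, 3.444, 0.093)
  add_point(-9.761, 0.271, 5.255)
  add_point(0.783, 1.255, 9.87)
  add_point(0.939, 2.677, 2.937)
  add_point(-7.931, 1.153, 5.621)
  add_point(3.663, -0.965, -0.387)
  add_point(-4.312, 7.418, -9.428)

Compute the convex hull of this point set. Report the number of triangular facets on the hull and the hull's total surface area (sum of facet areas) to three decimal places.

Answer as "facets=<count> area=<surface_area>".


facets=16 area=869.608

10 of the 13 inputs are extreme points: [0, 1, 2, 3, 4, 5, 7, 8, 10, 12].

Triangle areas on the boundary:
  f1: (p12, p0, p4) → 128.9693
  f2: (p3, p0, p4) → 89.2397
  f3: (p2, p12, p4) → 42.7270
  f4: (p5, p0, p7) → 52.9810
  f5: (p5, p12, p0) → 89.5615
  f6: (p5, p2, p7) → 48.3121
  f7: (p5, p2, p12) → 32.1494
  f8: (p8, p3, p4) → 37.4556
  f9: (p8, p0, p7) → 115.6958
  f10: (p8, p3, p0) → 52.8630
  f11: (p10, p2, p7) → 12.9613
  f12: (p10, p8, p7) → 4.7707
  f13: (p10, p8, p2) → 60.4007
  f14: (p1, p2, p4) → 40.6595
  f15: (p1, p8, p4) → 19.6919
  f16: (p1, p8, p2) → 41.1694
Σ area = 869.608

Check V−E+F: 10 − 24 + 16 = 2.


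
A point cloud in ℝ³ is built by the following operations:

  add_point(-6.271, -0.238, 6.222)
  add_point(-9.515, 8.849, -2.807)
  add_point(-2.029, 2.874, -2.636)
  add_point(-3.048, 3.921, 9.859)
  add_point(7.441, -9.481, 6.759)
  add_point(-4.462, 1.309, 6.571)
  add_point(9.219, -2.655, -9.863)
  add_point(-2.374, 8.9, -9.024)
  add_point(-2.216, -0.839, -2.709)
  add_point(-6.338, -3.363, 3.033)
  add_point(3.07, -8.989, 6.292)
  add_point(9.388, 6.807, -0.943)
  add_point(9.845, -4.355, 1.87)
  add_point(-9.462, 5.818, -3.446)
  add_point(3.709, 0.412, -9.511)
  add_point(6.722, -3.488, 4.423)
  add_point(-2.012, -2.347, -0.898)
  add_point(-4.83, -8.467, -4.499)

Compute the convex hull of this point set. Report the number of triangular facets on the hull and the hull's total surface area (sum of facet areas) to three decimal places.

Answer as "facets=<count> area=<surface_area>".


facets=22 area=1166.674

Extreme-point indices: [0, 1, 3, 4, 6, 7, 9, 10, 11, 12, 13, 14, 17] — 13 of 18 on the boundary.

Per-facet area ½‖(b−a)×(c−a)‖:
  f1: (p11, p3, p1) → 120.7968
  f2: (p11, p4, p12) → 25.2207
  f3: (p11, p3, p4) → 130.3848
  f4: (p6, p4, p12) → 30.4852
  f5: (p6, p17, p4) → 123.5818
  f6: (p6, p11, p12) → 63.1929
  f7: (p14, p6, p17) → 40.5885
  f8: (p0, p3, p1) → 42.1720
  f9: (p10, p17, p4) → 21.9008
  f10: (p10, p9, p17) → 51.9302
  f11: (p10, p0, p9) → 25.3219
  f12: (p10, p3, p4) → 28.5245
  f13: (p10, p0, p3) → 40.8249
  f14: (p13, p9, p17) → 53.7640
  f15: (p13, p0, p1) → 17.2803
  f16: (p13, p0, p9) → 25.7450
  f17: (p7, p6, p11) → 89.7744
  f18: (p7, p14, p6) → 14.0786
  f19: (p7, p11, p1) → 66.1761
  f20: (p7, p13, p1) → 14.5158
  f21: (p7, p14, p17) → 68.7193
  f22: (p7, p13, p17) → 71.6959
Σ area = 1166.674

Check V−E+F: 13 − 33 + 22 = 2.


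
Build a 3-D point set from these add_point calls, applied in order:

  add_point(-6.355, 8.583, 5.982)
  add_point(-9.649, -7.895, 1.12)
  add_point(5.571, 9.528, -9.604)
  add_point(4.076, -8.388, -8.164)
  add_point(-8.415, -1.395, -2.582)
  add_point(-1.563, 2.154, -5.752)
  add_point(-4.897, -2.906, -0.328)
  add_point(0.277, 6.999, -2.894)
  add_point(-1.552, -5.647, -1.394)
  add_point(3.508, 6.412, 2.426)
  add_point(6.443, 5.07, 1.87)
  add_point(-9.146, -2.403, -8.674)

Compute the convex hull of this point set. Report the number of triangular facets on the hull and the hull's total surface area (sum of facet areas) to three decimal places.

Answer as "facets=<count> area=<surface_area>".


Extreme-point indices: [0, 1, 2, 3, 8, 9, 10, 11] — 8 of 12 on the boundary.

Area of each hull facet:
  f1: (p0, p10, p1) → 120.2043
  f2: (p3, p2, p10) → 100.6179
  f3: (p11, p0, p1) → 95.7570
  f4: (p11, p2, p0) → 156.8321
  f5: (p11, p3, p1) → 80.1100
  f6: (p11, p3, p2) → 123.3149
  f7: (p9, p0, p10) → 4.5924
  f8: (p9, p2, p10) → 20.1773
  f9: (p9, p2, p0) → 61.2674
  f10: (p8, p10, p1) → 44.9272
  f11: (p8, p3, p1) → 28.9696
  f12: (p8, p3, p10) → 63.3705
Σ area = 900.141

Check V−E+F: 8 − 18 + 12 = 2.

facets=12 area=900.141


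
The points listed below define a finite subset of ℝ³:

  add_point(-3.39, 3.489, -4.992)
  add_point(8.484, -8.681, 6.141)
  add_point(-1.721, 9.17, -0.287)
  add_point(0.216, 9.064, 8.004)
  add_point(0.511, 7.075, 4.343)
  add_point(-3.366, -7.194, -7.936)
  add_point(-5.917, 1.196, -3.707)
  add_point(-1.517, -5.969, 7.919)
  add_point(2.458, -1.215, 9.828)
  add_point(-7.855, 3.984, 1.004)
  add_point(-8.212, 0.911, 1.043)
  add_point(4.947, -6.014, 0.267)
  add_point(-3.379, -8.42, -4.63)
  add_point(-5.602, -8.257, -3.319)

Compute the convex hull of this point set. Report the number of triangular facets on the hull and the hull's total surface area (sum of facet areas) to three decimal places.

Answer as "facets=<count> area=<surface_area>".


Hull vertices (14/14): indices [0, 1, 2, 3, 4, 5, 6, 7, 8, 9, 10, 11, 12, 13].

Facet areas (half cross-product norm):
  f1: (p7, p3, p10) → 76.8220
  f2: (p7, p13, p10) → 56.4954
  f3: (p7, p13, p1) → 63.5766
  f4: (p9, p3, p10) → 15.8720
  f5: (p9, p3, p2) → 34.6354
  f6: (p9, p0, p2) → 25.7634
  f7: (p4, p2, p1) → 39.4011
  f8: (p4, p3, p1) → 34.5021
  f9: (p4, p3, p2) → 9.8800
  f10: (p12, p5, p1) → 21.8695
  f11: (p12, p13, p1) → 19.7876
  f12: (p12, p13, p5) → 4.0561
  f13: (p11, p5, p1) → 21.8899
  f14: (p11, p0, p5) → 62.4163
  f15: (p11, p2, p1) → 50.9129
  f16: (p11, p0, p2) → 51.2045
  f17: (p8, p3, p1) → 35.5953
  f18: (p8, p7, p1) → 32.0033
  f19: (p8, p7, p3) → 29.4254
  f20: (p6, p0, p5) → 17.3638
  f21: (p6, p9, p0) → 10.3387
  f22: (p6, p9, p10) → 8.1184
  f23: (p6, p13, p10) → 24.9324
  f24: (p6, p13, p5) → 24.1632
Σ area = 771.025

Euler characteristic 14−36+24 = 2 ✓

facets=24 area=771.025


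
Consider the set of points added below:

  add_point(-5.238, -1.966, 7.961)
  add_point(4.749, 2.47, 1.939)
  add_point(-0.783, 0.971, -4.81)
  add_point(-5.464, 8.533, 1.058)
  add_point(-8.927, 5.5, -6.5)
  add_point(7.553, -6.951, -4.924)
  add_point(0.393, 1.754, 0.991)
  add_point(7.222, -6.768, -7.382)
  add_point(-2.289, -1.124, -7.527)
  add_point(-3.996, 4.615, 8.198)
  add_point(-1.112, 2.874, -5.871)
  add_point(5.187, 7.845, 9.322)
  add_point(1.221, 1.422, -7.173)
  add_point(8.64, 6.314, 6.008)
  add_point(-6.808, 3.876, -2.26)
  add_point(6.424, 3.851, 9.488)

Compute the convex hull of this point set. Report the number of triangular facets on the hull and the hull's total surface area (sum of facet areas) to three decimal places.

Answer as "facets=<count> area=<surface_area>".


Hull vertices (11/16): indices [0, 3, 4, 5, 7, 8, 9, 11, 12, 13, 15].

Area of each hull facet:
  f1: (p15, p5, p13) → 41.3525
  f2: (p0, p15, p5) → 112.8412
  f3: (p12, p13, p4) → 83.9384
  f4: (p3, p13, p4) → 53.7565
  f5: (p8, p12, p4) → 20.2953
  f6: (p8, p0, p4) → 72.9568
  f7: (p7, p5, p13) → 17.4609
  f8: (p7, p12, p13) → 80.7152
  f9: (p7, p8, p12) → 22.0908
  f10: (p7, p0, p5) → 19.2926
  f11: (p7, p8, p0) → 86.6790
  f12: (p11, p15, p13) → 9.2921
  f13: (p11, p3, p13) → 33.5101
  f14: (p9, p11, p3) → 40.3047
  f15: (p9, p0, p4) → 51.9961
  f16: (p9, p3, p4) → 28.0131
  f17: (p9, p0, p15) → 35.0334
  f18: (p9, p11, p15) → 20.4910
Σ area = 830.020

Euler characteristic 11−27+18 = 2 ✓

facets=18 area=830.020


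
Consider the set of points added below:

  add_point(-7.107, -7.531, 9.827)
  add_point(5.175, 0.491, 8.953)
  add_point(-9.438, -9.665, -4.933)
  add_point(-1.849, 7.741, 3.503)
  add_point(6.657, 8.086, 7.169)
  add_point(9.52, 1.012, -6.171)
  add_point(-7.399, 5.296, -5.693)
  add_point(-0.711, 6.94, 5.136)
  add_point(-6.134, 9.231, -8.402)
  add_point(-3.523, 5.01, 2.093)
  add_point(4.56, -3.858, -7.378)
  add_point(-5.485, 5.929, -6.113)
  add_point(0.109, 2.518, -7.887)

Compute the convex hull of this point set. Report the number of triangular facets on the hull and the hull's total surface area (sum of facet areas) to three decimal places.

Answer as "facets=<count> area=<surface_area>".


Extreme-point indices: [0, 1, 2, 3, 4, 5, 6, 7, 8, 10, 12] — 11 of 13 on the boundary.

Triangle areas on the boundary:
  f1: (p4, p8, p5) → 131.9583
  f2: (p10, p8, p2) → 124.9995
  f3: (p10, p0, p2) → 115.7696
  f4: (p6, p8, p2) → 19.6776
  f5: (p6, p0, p2) → 113.3903
  f6: (p1, p4, p5) → 59.6560
  f7: (p1, p4, p0) → 42.1567
  f8: (p1, p10, p5) → 55.4630
  f9: (p1, p10, p0) → 123.4614
  f10: (p3, p4, p8) → 43.6221
  f11: (p3, p6, p8) → 26.9039
  f12: (p3, p6, p0) → 95.4464
  f13: (p12, p8, p5) → 27.5749
  f14: (p12, p10, p5) → 27.1692
  f15: (p12, p10, p8) → 4.9831
  f16: (p7, p4, p0) → 57.7328
  f17: (p7, p3, p0) → 16.6602
  f18: (p7, p3, p4) → 6.2972
Σ area = 1092.922

Euler: V−E+F = 11−27+18 = 2.

facets=18 area=1092.922


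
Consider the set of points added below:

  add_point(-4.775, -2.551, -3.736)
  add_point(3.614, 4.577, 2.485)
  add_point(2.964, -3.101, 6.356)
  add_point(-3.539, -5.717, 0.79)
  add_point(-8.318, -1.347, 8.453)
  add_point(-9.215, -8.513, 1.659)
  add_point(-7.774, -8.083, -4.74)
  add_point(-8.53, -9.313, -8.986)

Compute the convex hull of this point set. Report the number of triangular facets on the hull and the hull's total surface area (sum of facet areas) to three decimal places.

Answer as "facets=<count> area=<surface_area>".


facets=8 area=448.090

Points on the hull: [0, 1, 2, 4, 5, 7] (6 of 8).

Facet areas (half cross-product norm):
  f1: (p7, p4, p5) → 36.2376
  f2: (p2, p4, p5) → 56.9426
  f3: (p2, p4, p1) → 50.0412
  f4: (p2, p7, p5) → 71.9959
  f5: (p2, p7, p1) → 86.8586
  f6: (p0, p4, p1) → 75.8326
  f7: (p0, p7, p1) → 18.3506
  f8: (p0, p7, p4) → 51.8314
Σ area = 448.090

Euler characteristic 6−12+8 = 2 ✓


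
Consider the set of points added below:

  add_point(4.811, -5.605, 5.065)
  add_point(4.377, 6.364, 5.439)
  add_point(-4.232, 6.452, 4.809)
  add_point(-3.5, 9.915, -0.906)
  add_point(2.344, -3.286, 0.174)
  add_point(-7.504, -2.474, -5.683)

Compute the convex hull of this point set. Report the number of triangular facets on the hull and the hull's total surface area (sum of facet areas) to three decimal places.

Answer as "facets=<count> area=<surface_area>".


facets=8 area=413.311

6 of the 6 inputs are extreme points: [0, 1, 2, 3, 4, 5].

Facet areas (half cross-product norm):
  f1: (p2, p0, p5) → 99.8378
  f2: (p2, p3, p5) → 45.6842
  f3: (p2, p1, p0) → 51.6700
  f4: (p2, p1, p3) → 28.9903
  f5: (p4, p0, p5) → 20.3918
  f6: (p4, p1, p0) → 32.9848
  f7: (p4, p3, p5) → 74.3126
  f8: (p4, p1, p3) → 59.4392
Σ area = 413.311

Euler characteristic 6−12+8 = 2 ✓


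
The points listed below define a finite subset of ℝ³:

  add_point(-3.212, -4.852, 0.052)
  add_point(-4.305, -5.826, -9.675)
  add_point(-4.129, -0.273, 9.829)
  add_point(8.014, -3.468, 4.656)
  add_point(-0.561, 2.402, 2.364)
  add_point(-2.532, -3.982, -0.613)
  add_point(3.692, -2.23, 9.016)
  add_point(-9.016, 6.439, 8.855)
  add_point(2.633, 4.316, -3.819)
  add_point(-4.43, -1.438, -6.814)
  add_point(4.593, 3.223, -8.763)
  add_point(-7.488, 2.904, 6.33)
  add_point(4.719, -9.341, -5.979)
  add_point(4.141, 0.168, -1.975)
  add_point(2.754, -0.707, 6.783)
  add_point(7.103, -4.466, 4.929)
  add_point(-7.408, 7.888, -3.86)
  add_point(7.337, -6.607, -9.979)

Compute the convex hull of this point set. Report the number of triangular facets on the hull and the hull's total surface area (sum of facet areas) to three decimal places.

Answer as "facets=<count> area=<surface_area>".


13 of the 18 inputs are extreme points: [0, 1, 2, 3, 6, 7, 8, 10, 11, 12, 15, 16, 17].

Area of each hull facet:
  f1: (p1, p16, p7) → 93.5771
  f2: (p8, p16, p7) → 68.5310
  f3: (p6, p2, p12) → 65.1676
  f4: (p6, p8, p3) → 39.7267
  f5: (p6, p2, p7) → 22.5367
  f6: (p6, p8, p7) → 105.0858
  f7: (p11, p1, p7) → 19.1478
  f8: (p11, p2, p7) → 12.8089
  f9: (p0, p1, p12) → 46.3667
  f10: (p0, p2, p12) → 40.2716
  f11: (p0, p11, p1) → 42.7610
  f12: (p0, p11, p2) → 30.2979
  f13: (p17, p12, p3) → 33.4917
  f14: (p17, p1, p12) → 28.5402
  f15: (p15, p12, p3) → 8.1488
  f16: (p15, p6, p3) → 3.8533
  f17: (p15, p6, p12) → 26.0121
  f18: (p10, p8, p3) → 32.5392
  f19: (p10, p17, p3) → 73.3574
  f20: (p10, p8, p16) → 26.4652
  f21: (p10, p1, p16) → 82.3392
  f22: (p10, p17, p1) → 56.5518
Σ area = 957.578

Euler: V−E+F = 13−33+22 = 2.

facets=22 area=957.578


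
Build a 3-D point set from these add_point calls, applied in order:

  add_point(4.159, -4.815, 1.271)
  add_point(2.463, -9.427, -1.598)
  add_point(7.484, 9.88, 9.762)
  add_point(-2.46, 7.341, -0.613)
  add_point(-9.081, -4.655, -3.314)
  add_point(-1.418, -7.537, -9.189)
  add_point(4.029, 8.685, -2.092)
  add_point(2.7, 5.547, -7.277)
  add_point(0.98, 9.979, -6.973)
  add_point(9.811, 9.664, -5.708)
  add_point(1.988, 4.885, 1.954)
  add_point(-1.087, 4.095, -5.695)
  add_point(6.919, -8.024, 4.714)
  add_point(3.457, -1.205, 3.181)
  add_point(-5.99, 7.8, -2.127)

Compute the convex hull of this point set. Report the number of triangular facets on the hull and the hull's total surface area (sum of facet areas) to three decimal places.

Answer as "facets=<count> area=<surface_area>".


Hull vertices (9/15): indices [1, 2, 4, 5, 7, 8, 9, 12, 14].

Area of each hull facet:
  f1: (p14, p2, p4) → 109.1778
  f2: (p5, p1, p4) → 43.7461
  f3: (p5, p1, p9) → 89.0172
  f4: (p12, p1, p4) → 40.9723
  f5: (p12, p2, p4) → 169.4141
  f6: (p12, p1, p9) → 80.1846
  f7: (p12, p2, p9) → 139.8910
  f8: (p8, p2, p9) → 69.8295
  f9: (p8, p14, p2) → 76.5958
  f10: (p8, p14, p4) → 52.2368
  f11: (p8, p5, p4) → 86.8919
  f12: (p7, p5, p9) → 38.7307
  f13: (p7, p8, p9) → 19.6589
  f14: (p7, p8, p5) → 20.6267
Σ area = 1036.973

Euler characteristic 9−21+14 = 2 ✓

facets=14 area=1036.973


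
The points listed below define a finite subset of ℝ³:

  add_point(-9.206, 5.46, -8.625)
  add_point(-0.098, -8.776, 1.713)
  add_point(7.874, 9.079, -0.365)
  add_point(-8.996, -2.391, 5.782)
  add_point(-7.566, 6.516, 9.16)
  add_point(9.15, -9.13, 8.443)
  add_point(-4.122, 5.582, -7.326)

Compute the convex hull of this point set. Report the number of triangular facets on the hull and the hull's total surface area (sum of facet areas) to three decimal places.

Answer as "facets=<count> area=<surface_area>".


7 of the 7 inputs are extreme points: [0, 1, 2, 3, 4, 5, 6].

Area of each hull facet:
  f1: (p4, p2, p0) → 147.8774
  f2: (p4, p2, p5) → 177.2018
  f3: (p3, p4, p0) → 78.3324
  f4: (p3, p4, p5) → 93.2677
  f5: (p6, p2, p0) → 12.9629
  f6: (p1, p2, p5) → 109.2916
  f7: (p1, p6, p2) → 120.9193
  f8: (p1, p6, p0) → 43.1545
  f9: (p1, p3, p0) → 95.7963
  f10: (p1, p3, p5) → 60.4275
Σ area = 939.232

Euler: V−E+F = 7−15+10 = 2.

facets=10 area=939.232


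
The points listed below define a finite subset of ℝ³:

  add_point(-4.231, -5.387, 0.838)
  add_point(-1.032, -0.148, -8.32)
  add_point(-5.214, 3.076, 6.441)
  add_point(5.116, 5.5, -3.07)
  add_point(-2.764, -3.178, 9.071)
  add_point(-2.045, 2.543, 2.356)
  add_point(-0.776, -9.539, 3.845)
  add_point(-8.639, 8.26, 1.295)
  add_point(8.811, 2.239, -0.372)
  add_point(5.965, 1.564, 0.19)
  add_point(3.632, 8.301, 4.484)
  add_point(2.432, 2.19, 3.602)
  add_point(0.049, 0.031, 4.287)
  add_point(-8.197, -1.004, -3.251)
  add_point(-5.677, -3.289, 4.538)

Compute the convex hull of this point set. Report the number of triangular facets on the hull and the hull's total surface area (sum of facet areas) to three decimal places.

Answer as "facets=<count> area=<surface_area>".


Points on the hull: [1, 2, 3, 4, 6, 7, 8, 10, 13, 14] (10 of 15).

Facet areas (half cross-product norm):
  f1: (p1, p6, p8) → 91.1884
  f2: (p4, p6, p8) → 64.5634
  f3: (p3, p1, p7) → 68.6914
  f4: (p3, p1, p8) → 26.1212
  f5: (p13, p1, p7) → 44.6150
  f6: (p13, p1, p6) → 58.6627
  f7: (p10, p4, p8) → 64.5780
  f8: (p10, p3, p7) → 51.8460
  f9: (p10, p3, p8) → 22.8321
  f10: (p14, p4, p6) → 20.8399
  f11: (p14, p13, p6) → 32.1749
  f12: (p14, p13, p7) → 43.4007
  f13: (p2, p10, p7) → 42.0481
  f14: (p2, p10, p4) → 36.8460
  f15: (p2, p14, p7) → 24.5925
  f16: (p2, p14, p4) → 17.1323
Σ area = 710.133

Euler characteristic 10−24+16 = 2 ✓

facets=16 area=710.133


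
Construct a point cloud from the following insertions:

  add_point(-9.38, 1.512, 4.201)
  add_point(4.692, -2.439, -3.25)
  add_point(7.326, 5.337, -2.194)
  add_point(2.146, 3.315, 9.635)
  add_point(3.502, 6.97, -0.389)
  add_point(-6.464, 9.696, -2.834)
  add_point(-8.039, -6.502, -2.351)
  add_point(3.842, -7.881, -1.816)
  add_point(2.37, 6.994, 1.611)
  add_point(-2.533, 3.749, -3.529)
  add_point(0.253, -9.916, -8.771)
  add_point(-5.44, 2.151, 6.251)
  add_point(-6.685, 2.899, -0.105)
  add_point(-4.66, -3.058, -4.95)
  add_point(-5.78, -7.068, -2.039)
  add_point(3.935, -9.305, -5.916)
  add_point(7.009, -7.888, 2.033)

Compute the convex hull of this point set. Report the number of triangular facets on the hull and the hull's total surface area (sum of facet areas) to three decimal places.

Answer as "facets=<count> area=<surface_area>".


facets=22 area=873.427

Extreme-point indices: [0, 2, 3, 4, 5, 6, 8, 10, 11, 13, 14, 15, 16] — 13 of 17 on the boundary.

Facet areas (half cross-product norm):
  f1: (p5, p10, p2) → 129.4848
  f2: (p4, p5, p2) → 14.6718
  f3: (p6, p5, p0) → 57.8209
  f4: (p15, p10, p2) → 32.6577
  f5: (p15, p16, p2) → 59.5895
  f6: (p15, p16, p10) → 10.3890
  f7: (p11, p6, p0) → 22.4589
  f8: (p11, p6, p16) → 92.6378
  f9: (p11, p5, p0) → 25.0548
  f10: (p3, p16, p2) → 81.8639
  f11: (p3, p11, p16) → 60.3240
  f12: (p3, p11, p5) → 47.4388
  f13: (p13, p5, p10) → 30.4644
  f14: (p13, p6, p10) → 25.3352
  f15: (p13, p6, p5) → 31.9077
  f16: (p14, p16, p10) → 58.1588
  f17: (p14, p6, p10) → 8.9897
  f18: (p14, p6, p16) → 3.8839
  f19: (p8, p4, p2) → 3.3498
  f20: (p8, p3, p2) → 25.5218
  f21: (p8, p4, p5) → 11.7659
  f22: (p8, p3, p5) → 39.6581
Σ area = 873.427

Euler characteristic 13−33+22 = 2 ✓


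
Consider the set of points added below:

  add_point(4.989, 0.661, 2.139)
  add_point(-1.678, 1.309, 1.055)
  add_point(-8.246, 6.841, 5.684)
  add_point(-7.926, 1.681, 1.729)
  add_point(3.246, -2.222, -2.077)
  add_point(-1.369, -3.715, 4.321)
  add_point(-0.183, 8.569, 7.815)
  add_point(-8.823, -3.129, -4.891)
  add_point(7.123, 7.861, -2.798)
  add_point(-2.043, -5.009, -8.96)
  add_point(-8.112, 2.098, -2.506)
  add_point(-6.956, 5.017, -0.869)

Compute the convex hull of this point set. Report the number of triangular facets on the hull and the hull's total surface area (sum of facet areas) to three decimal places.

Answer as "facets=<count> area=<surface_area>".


facets=18 area=649.266

Points on the hull: [0, 2, 3, 4, 5, 6, 7, 8, 9, 10, 11] (11 of 12).

Facet areas (half cross-product norm):
  f1: (p5, p9, p7) → 47.6932
  f2: (p11, p9, p8) → 95.8715
  f3: (p4, p9, p8) → 44.2661
  f4: (p4, p5, p9) → 35.7721
  f5: (p10, p9, p7) → 22.3473
  f6: (p10, p11, p9) → 16.0230
  f7: (p2, p6, p8) → 52.0793
  f8: (p2, p11, p8) → 48.5054
  f9: (p2, p10, p11) → 9.8605
  f10: (p2, p5, p6) → 51.1654
  f11: (p2, p10, p7) → 16.1739
  f12: (p0, p4, p8) → 24.1811
  f13: (p0, p4, p5) → 20.3930
  f14: (p0, p6, p8) → 48.7184
  f15: (p0, p5, p6) → 43.8838
  f16: (p3, p5, p7) → 36.5151
  f17: (p3, p2, p7) → 8.6492
  f18: (p3, p2, p5) → 27.1676
Σ area = 649.266

Check V−E+F: 11 − 27 + 18 = 2.


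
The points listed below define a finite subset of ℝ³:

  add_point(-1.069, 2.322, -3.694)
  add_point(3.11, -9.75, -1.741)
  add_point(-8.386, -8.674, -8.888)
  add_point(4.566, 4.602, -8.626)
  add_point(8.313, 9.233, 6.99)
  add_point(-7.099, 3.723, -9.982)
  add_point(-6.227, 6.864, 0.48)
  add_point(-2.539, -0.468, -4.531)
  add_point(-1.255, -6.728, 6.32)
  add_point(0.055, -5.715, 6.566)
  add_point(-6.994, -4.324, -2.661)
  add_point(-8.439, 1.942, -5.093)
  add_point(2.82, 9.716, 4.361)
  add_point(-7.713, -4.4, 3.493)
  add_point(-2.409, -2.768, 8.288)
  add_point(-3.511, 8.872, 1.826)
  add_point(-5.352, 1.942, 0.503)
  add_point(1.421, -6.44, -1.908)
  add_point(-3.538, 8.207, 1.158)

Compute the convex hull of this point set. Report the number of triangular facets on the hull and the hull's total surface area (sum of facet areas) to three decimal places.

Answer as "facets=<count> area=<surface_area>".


facets=22 area=1043.878

Hull vertices (13/19): indices [1, 2, 3, 4, 5, 6, 8, 9, 11, 12, 13, 14, 15].

Facet areas (half cross-product norm):
  f1: (p3, p1, p4) → 132.3882
  f2: (p2, p3, p1) → 105.8514
  f3: (p2, p13, p11) → 57.7485
  f4: (p12, p14, p4) → 42.5995
  f5: (p12, p15, p14) → 45.3977
  f6: (p12, p3, p4) → 41.5219
  f7: (p12, p15, p3) → 46.5229
  f8: (p5, p15, p3) → 72.2945
  f9: (p5, p2, p11) → 30.2878
  f10: (p5, p2, p3) → 72.6511
  f11: (p8, p13, p14) → 16.0298
  f12: (p8, p2, p1) → 65.5015
  f13: (p8, p2, p13) → 46.4125
  f14: (p6, p15, p14) → 23.5736
  f15: (p6, p13, p14) → 42.6963
  f16: (p6, p13, p11) → 40.4834
  f17: (p6, p5, p11) → 19.3427
  f18: (p6, p5, p15) → 16.3524
  f19: (p9, p14, p4) → 33.8171
  f20: (p9, p8, p14) → 3.5227
  f21: (p9, p1, p4) → 80.8103
  f22: (p9, p8, p1) → 8.0726
Σ area = 1043.878

Check V−E+F: 13 − 33 + 22 = 2.


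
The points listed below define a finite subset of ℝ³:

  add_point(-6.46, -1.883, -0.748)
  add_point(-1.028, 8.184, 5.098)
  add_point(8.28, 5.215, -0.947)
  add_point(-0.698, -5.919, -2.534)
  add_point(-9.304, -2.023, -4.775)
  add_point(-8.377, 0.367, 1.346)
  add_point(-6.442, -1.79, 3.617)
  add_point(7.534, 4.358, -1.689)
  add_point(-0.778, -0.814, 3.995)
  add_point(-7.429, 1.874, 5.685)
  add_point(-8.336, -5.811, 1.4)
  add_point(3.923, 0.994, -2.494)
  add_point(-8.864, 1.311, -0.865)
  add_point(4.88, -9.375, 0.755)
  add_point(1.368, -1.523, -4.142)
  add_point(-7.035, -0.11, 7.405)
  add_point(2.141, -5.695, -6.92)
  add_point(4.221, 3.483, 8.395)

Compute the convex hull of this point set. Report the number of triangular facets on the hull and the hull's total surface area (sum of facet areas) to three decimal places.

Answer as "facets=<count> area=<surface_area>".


facets=20 area=749.836

Extreme-point indices: [1, 2, 4, 5, 7, 9, 10, 12, 13, 15, 16, 17] — 12 of 18 on the boundary.

Area of each hull facet:
  f1: (p17, p13, p2) → 72.8779
  f2: (p1, p2, p4) → 94.1953
  f3: (p1, p17, p2) → 39.2094
  f4: (p16, p13, p2) → 60.9818
  f5: (p10, p16, p4) → 44.2297
  f6: (p10, p16, p13) → 57.1073
  f7: (p7, p2, p4) → 7.1019
  f8: (p7, p16, p4) → 76.3150
  f9: (p7, p16, p2) → 2.0706
  f10: (p12, p1, p4) → 18.4892
  f11: (p12, p10, p4) → 17.8756
  f12: (p15, p1, p17) → 40.1320
  f13: (p15, p17, p13) → 85.6771
  f14: (p15, p10, p13) → 57.3223
  f15: (p9, p12, p1) → 29.9772
  f16: (p9, p15, p1) → 10.6164
  f17: (p9, p15, p10) → 11.1250
  f18: (p5, p12, p10) → 6.9645
  f19: (p5, p9, p10) → 13.7659
  f20: (p5, p9, p12) → 3.8023
Σ area = 749.836

Check V−E+F: 12 − 30 + 20 = 2.


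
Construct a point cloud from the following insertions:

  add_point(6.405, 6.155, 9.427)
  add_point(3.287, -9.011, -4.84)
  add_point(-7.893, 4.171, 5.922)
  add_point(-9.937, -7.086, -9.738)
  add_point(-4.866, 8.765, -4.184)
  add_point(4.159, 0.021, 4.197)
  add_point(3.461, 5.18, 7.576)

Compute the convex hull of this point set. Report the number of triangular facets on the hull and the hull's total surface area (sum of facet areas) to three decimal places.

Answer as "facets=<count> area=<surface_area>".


facets=8 area=744.407

6 of the 7 inputs are extreme points: [0, 1, 2, 3, 4, 5].

Per-facet area ½‖(b−a)×(c−a)‖:
  f1: (p4, p1, p3) → 120.7170
  f2: (p4, p1, p0) → 162.3641
  f3: (p2, p1, p3) → 131.7755
  f4: (p2, p4, p3) → 99.6593
  f5: (p2, p4, p0) → 85.0386
  f6: (p5, p1, p0) → 11.5966
  f7: (p5, p2, p0) → 53.6898
  f8: (p5, p2, p1) → 79.5658
Σ area = 744.407

Euler characteristic 6−12+8 = 2 ✓


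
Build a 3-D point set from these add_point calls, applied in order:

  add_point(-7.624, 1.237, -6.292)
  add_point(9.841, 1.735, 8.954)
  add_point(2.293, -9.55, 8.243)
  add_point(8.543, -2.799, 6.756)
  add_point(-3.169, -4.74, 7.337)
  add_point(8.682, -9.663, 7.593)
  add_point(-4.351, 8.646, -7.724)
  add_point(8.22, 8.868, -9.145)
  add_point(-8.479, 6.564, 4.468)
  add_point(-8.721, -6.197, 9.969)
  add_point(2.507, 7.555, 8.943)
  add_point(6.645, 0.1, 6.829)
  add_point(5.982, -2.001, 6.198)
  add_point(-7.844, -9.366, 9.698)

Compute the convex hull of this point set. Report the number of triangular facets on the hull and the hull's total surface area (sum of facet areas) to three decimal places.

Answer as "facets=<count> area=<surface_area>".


facets=16 area=1248.025

Points on the hull: [0, 1, 2, 5, 6, 7, 8, 9, 10, 13] (10 of 14).

Area of each hull facet:
  f1: (p7, p5, p1) → 109.2288
  f2: (p13, p1, p9) → 33.0638
  f3: (p13, p5, p1) → 95.9017
  f4: (p10, p7, p1) → 87.3677
  f5: (p10, p1, p9) → 83.2409
  f6: (p10, p8, p9) → 82.5900
  f7: (p0, p7, p5) → 203.0521
  f8: (p0, p8, p9) → 83.5357
  f9: (p0, p13, p9) → 28.1160
  f10: (p2, p13, p5) → 1.3537
  f11: (p2, p0, p5) → 60.2783
  f12: (p2, p0, p13) → 97.5556
  f13: (p6, p0, p7) → 46.9640
  f14: (p6, p0, p8) → 48.3488
  f15: (p6, p10, p7) → 109.9027
  f16: (p6, p10, p8) → 77.5254
Σ area = 1248.025

Check V−E+F: 10 − 24 + 16 = 2.


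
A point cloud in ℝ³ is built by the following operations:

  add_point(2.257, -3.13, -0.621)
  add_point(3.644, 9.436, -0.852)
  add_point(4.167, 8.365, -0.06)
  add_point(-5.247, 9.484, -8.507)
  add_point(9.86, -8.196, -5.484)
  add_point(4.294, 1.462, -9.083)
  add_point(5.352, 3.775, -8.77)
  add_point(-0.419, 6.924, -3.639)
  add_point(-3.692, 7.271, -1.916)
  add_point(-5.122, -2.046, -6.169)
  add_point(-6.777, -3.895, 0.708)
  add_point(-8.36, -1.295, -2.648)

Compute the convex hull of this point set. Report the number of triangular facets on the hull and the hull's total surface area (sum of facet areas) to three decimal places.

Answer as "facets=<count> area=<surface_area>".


Extreme-point indices: [0, 1, 2, 3, 4, 5, 6, 8, 9, 10, 11] — 11 of 12 on the boundary.

Per-facet area ½‖(b−a)×(c−a)‖:
  f1: (p9, p3, p11) → 28.4815
  f2: (p9, p10, p11) → 10.7106
  f3: (p9, p10, p4) → 59.0941
  f4: (p8, p3, p11) → 34.6781
  f5: (p8, p10, p11) → 21.2735
  f6: (p8, p2, p10) → 45.7457
  f7: (p6, p2, p4) → 63.5402
  f8: (p0, p10, p4) → 31.2824
  f9: (p0, p2, p4) → 55.7269
  f10: (p0, p2, p10) → 51.9306
  f11: (p1, p8, p3) → 26.6514
  f12: (p1, p8, p2) → 5.3980
  f13: (p1, p6, p3) → 53.3946
  f14: (p1, p6, p2) → 7.0626
  f15: (p5, p9, p3) → 57.0699
  f16: (p5, p6, p3) → 15.3945
  f17: (p5, p9, p4) → 61.1436
  f18: (p5, p6, p4) → 12.9063
Σ area = 641.484

Euler characteristic 11−27+18 = 2 ✓

facets=18 area=641.484


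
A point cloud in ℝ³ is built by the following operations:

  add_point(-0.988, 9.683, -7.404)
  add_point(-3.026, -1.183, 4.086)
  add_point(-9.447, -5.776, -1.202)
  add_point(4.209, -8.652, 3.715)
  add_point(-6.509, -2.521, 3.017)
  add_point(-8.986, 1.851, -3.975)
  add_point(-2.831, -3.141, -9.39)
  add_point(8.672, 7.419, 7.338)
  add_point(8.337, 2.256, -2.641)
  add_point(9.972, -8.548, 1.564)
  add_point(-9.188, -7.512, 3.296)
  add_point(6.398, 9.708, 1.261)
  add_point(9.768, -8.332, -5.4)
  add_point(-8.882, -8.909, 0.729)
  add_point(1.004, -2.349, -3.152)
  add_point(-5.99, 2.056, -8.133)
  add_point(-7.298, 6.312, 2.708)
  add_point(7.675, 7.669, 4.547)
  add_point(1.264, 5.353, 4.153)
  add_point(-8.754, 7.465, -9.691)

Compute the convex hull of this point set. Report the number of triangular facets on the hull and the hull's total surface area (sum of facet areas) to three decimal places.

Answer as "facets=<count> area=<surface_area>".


facets=24 area=1224.071

Hull vertices (14/20): indices [0, 2, 3, 5, 6, 7, 8, 9, 10, 11, 12, 13, 16, 19].

Facet areas (half cross-product norm):
  f1: (p6, p19, p2) → 65.7859
  f2: (p12, p7, p9) → 56.4726
  f3: (p8, p7, p11) → 29.6760
  f4: (p8, p12, p7) → 46.6558
  f5: (p0, p6, p19) → 49.6682
  f6: (p0, p12, p6) → 91.3500
  f7: (p0, p8, p12) → 58.8461
  f8: (p0, p8, p11) → 48.1483
  f9: (p3, p7, p9) → 51.5809
  f10: (p3, p10, p7) → 112.7697
  f11: (p16, p10, p7) → 114.3778
  f12: (p16, p7, p11) → 48.2513
  f13: (p16, p0, p11) → 67.4815
  f14: (p16, p0, p19) → 49.2403
  f15: (p13, p3, p10) → 19.6290
  f16: (p13, p10, p2) → 5.4668
  f17: (p13, p12, p9) → 65.6111
  f18: (p13, p3, p9) → 22.6877
  f19: (p13, p6, p2) → 17.4593
  f20: (p13, p12, p6) → 93.1351
  f21: (p5, p16, p19) → 32.2795
  f22: (p5, p16, p10) → 48.5654
  f23: (p5, p19, p2) → 14.0555
  f24: (p5, p10, p2) → 14.8770
Σ area = 1224.071

Check V−E+F: 14 − 36 + 24 = 2.


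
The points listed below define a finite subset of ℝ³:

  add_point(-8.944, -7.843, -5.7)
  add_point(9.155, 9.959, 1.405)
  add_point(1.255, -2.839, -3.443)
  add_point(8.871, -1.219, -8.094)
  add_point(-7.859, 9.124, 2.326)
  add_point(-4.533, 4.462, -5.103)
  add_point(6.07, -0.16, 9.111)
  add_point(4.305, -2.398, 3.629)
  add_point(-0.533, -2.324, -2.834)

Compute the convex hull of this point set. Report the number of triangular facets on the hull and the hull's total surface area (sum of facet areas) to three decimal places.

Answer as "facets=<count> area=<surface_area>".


Hull vertices (7/9): indices [0, 1, 3, 4, 5, 6, 7].

Facet areas (half cross-product norm):
  f1: (p6, p3, p1) → 93.8203
  f2: (p5, p3, p0) → 97.0358
  f3: (p5, p3, p1) → 99.7311
  f4: (p7, p3, p0) → 105.8951
  f5: (p7, p6, p0) → 30.1524
  f6: (p7, p6, p3) → 28.3988
  f7: (p4, p6, p1) → 106.3267
  f8: (p4, p5, p1) → 74.2651
  f9: (p4, p6, p0) → 163.9996
  f10: (p4, p5, p0) → 56.6665
Σ area = 856.291

Euler characteristic 7−15+10 = 2 ✓

facets=10 area=856.291


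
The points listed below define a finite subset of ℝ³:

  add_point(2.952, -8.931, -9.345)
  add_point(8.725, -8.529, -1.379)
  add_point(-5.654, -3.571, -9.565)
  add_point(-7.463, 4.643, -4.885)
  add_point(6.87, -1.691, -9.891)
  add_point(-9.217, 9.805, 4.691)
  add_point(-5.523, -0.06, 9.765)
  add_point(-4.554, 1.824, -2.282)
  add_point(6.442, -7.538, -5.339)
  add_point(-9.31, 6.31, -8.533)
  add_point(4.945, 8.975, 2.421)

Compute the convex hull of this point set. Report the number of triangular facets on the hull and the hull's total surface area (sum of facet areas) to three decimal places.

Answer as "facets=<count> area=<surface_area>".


facets=12 area=1058.503

8 of the 11 inputs are extreme points: [0, 1, 2, 4, 5, 6, 9, 10].

Per-facet area ½‖(b−a)×(c−a)‖:
  f1: (p0, p4, p1) → 39.2116
  f2: (p10, p4, p9) → 132.6771
  f3: (p10, p5, p9) → 96.9782
  f4: (p10, p4, p1) → 89.7216
  f5: (p6, p0, p1) → 98.2028
  f6: (p6, p10, p1) → 135.9513
  f7: (p6, p10, p5) → 80.3397
  f8: (p6, p5, p9) → 78.2486
  f9: (p2, p6, p9) → 100.4030
  f10: (p2, p6, p0) → 99.3924
  f11: (p2, p4, p9) → 65.6252
  f12: (p2, p0, p4) → 41.7520
Σ area = 1058.503

Check V−E+F: 8 − 18 + 12 = 2.


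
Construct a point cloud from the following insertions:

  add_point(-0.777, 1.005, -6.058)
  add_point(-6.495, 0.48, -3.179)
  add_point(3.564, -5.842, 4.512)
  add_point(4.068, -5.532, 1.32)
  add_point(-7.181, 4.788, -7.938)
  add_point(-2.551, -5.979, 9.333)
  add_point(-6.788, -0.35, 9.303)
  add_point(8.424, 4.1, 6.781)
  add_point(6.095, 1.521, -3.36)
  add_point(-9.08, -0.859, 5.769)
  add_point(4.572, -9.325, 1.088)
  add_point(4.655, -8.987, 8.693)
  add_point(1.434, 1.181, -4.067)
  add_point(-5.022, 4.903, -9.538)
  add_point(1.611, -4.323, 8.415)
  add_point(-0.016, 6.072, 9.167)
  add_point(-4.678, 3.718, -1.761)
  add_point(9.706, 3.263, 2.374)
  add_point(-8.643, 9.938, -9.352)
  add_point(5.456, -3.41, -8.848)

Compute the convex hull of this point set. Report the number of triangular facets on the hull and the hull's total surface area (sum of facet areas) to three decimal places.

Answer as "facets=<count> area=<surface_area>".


Extreme-point indices: [1, 4, 5, 6, 7, 8, 9, 10, 11, 13, 15, 17, 18, 19] — 14 of 20 on the boundary.

Triangle areas on the boundary:
  f1: (p11, p10, p17) → 51.4736
  f2: (p1, p10, p9) → 71.5078
  f3: (p8, p18, p17) → 51.3373
  f4: (p19, p1, p10) → 76.8779
  f5: (p19, p8, p18) → 66.6439
  f6: (p19, p10, p17) → 71.9268
  f7: (p19, p8, p17) → 14.9147
  f8: (p6, p18, p9) → 31.6801
  f9: (p6, p15, p18) → 95.7844
  f10: (p7, p11, p17) → 32.0596
  f11: (p7, p15, p11) → 61.5895
  f12: (p7, p18, p17) → 51.9171
  f13: (p7, p15, p18) → 91.6849
  f14: (p4, p19, p1) → 44.4934
  f15: (p4, p18, p9) → 34.5009
  f16: (p4, p1, p9) → 19.4977
  f17: (p5, p15, p11) → 47.4110
  f18: (p5, p6, p15) → 32.6684
  f19: (p5, p6, p9) → 14.5365
  f20: (p5, p10, p9) → 48.5295
  f21: (p5, p11, p10) → 29.7057
  f22: (p13, p19, p18) → 11.8136
  f23: (p13, p4, p18) → 7.4450
  f24: (p13, p4, p19) → 14.7890
Σ area = 1074.788

Euler: V−E+F = 14−36+24 = 2.

facets=24 area=1074.788
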